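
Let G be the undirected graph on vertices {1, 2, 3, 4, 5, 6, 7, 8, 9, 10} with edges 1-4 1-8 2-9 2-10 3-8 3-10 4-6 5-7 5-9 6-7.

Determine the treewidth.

A width-2 tree decomposition is:
Bags: B1 = {3, 8, 10}  B2 = {1, 8, 10}  B3 = {1, 4, 10}  B4 = {4, 6, 10}  B5 = {6, 7, 10}  B6 = {5, 7, 10}  B7 = {5, 9, 10}  B8 = {2, 9, 10}
Tree: B1–B2, B2–B3, B3–B4, B4–B5, B5–B6, B6–B7, B7–B8
Every bag has size at most 3, so the width is 3 − 1 = 2 and tw(G) ≤ 2. For the lower bound, G contains the cycle 10–3–8–1–4–6–7–5–9–2–10, so G is not a forest; only forests have treewidth ≤ 1, hence tw(G) ≥ 2. The upper and lower bounds meet at 2, so that is the treewidth.

2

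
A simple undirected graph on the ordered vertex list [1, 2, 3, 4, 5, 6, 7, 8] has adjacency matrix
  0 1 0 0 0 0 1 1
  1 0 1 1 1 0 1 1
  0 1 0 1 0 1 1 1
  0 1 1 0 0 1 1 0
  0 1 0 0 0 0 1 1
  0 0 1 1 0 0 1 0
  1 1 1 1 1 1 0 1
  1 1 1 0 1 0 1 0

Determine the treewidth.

A width-3 tree decomposition is:
Bags: B1 = {2, 3, 4, 7}  B2 = {2, 3, 7, 8}  B3 = {3, 4, 6, 7}  B4 = {2, 5, 7, 8}  B5 = {1, 2, 7, 8}
Tree: B1–B2, B1–B3, B2–B4, B4–B5
Every bag has size at most 4, so the width is 4 − 1 = 3 and tw(G) ≤ 3. Conversely, {1, 2, 7, 8} is a clique of size 4, and the vertices of any clique must share a bag in every tree decomposition; so some bag has ≥ 4 vertices and tw(G) ≥ 3. Hence tw(G) = 3 exactly.

3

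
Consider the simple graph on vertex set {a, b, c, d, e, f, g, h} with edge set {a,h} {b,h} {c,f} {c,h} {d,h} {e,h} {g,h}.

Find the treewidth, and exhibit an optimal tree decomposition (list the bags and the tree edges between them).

Treewidth 1.
Bags: B1 = {d, h}  B2 = {c, h}  B3 = {a, h}  B4 = {c, f}  B5 = {b, h}  B6 = {e, h}  B7 = {g, h}
Tree: B1–B2, B1–B3, B2–B4, B3–B5, B1–B6, B5–B7

Every bag has size at most 2, so the width is 2 − 1 = 1 and tw(G) ≤ 1. Since G has at least one edge (e.g. d–h), it is not an edgeless graph, so tw(G) ≥ 1. Therefore the treewidth is 1.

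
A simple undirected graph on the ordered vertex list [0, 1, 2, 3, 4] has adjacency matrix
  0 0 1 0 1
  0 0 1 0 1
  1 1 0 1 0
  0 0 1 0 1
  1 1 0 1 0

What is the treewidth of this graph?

2

A width-2 tree decomposition is:
Bags: B1 = {2, 3, 4}  B2 = {1, 2, 4}  B3 = {0, 2, 4}
Tree: B1–B2, B2–B3
The largest bag has 3 vertices, giving width 2; this decomposition certifies tw(G) ≤ 2. For the lower bound, G contains the cycle 2–3–4–1–2, so G is not a forest; only forests have treewidth ≤ 1, hence tw(G) ≥ 2. Therefore the treewidth is 2.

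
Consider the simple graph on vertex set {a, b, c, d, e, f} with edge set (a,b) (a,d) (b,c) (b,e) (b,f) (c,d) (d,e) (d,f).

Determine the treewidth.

A width-2 tree decomposition is:
Bags: B1 = {b, c, d}  B2 = {a, b, d}  B3 = {b, d, f}  B4 = {b, d, e}
Tree: B1–B2, B2–B3, B3–B4
The largest bag has 3 vertices, giving width 2; this decomposition certifies tw(G) ≤ 2. Since b–c–d–a–b is a cycle in G, G is not acyclic. Forests are exactly the graphs of treewidth ≤ 1, so tw(G) ≥ 2. The upper and lower bounds meet at 2, so that is the treewidth.

2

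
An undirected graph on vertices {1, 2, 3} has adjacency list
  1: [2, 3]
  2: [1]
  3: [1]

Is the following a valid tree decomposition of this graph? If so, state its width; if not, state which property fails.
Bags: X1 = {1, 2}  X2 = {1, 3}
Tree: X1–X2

Yes; width 1.

Checking the three conditions: (i) the bags cover all of {1, 2, 3}; (ii) for each edge, some bag contains both endpoints; (iii) the bags containing any fixed vertex form a subtree. All hold, so the decomposition is valid with width 2 − 1 = 1.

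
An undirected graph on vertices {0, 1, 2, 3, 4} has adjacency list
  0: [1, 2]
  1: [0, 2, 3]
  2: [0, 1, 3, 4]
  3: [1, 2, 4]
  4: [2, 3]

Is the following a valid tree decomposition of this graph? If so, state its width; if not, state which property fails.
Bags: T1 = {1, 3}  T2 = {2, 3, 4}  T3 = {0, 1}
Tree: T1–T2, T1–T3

A tree decomposition must satisfy three properties: every vertex lies in some bag; for every edge, both endpoints lie together in some bag; and for every vertex, the bags containing it form a connected subtree. Here edge (2,1) lies in no bag, so the decomposition is invalid.

No — edge (2,1) lies in no bag.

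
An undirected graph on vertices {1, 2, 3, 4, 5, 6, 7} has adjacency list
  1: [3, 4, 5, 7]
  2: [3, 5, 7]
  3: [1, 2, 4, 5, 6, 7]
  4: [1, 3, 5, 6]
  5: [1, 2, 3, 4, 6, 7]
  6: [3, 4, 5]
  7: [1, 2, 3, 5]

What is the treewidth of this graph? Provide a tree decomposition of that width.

Treewidth 3.
One optimal decomposition is:
Bags: B1 = {1, 3, 4, 5}  B2 = {1, 3, 5, 7}  B3 = {3, 4, 5, 6}  B4 = {2, 3, 5, 7}
Tree: B1–B2, B1–B3, B2–B4

Each bag holds 4 vertices, so the decomposition has width 3, which upper-bounds the treewidth. For the lower bound, the 4 vertices {1, 3, 4, 5} are pairwise adjacent, and any tree decomposition puts a clique entirely inside one bag — forcing width ≥ 3. Hence tw(G) = 3 exactly.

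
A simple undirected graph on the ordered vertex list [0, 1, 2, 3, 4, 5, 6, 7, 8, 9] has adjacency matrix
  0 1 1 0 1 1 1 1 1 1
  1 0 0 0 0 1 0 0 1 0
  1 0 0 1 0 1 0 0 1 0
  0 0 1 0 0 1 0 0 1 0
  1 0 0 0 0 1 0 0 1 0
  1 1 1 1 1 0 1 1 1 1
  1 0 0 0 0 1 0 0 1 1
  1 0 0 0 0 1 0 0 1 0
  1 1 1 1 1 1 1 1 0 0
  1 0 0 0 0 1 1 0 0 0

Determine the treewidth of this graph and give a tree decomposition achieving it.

Treewidth 3.
One optimal decomposition is:
Bags: B1 = {0, 5, 6, 8}  B2 = {0, 2, 5, 8}  B3 = {0, 5, 7, 8}  B4 = {0, 1, 5, 8}  B5 = {0, 5, 6, 9}  B6 = {2, 3, 5, 8}  B7 = {0, 4, 5, 8}
Tree: B1–B2, B1–B3, B1–B4, B1–B5, B2–B6, B4–B7

The largest bag has 4 vertices, giving width 3; this decomposition certifies tw(G) ≤ 3. For the lower bound, the 4 vertices {0, 1, 5, 8} are pairwise adjacent, and any tree decomposition puts a clique entirely inside one bag — forcing width ≥ 3. Therefore the treewidth is 3.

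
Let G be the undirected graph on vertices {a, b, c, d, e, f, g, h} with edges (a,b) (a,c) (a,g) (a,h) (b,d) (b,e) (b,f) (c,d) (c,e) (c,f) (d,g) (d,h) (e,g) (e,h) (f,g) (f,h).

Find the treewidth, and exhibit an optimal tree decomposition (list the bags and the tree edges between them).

Treewidth 4.
One optimal decomposition is:
Bags: B1 = {a, d, e, f, h}  B2 = {a, b, d, e, f}  B3 = {a, d, e, f, g}  B4 = {a, c, d, e, f}
Tree: B1–B2, B2–B3, B3–B4

Every bag has size at most 5, so the width is 5 − 1 = 4 and tw(G) ≤ 4. For the lower bound: the 5 vertex sets {a,h}, {b,e}, {f,g}, {d}, {c} are disjoint, each induces a connected subgraph, and every pair is joined by at least one edge of G. Contracting each set to a single vertex therefore yields K_{5} as a minor, and since treewidth is minor-monotone, tw(G) ≥ tw(K_{5}) = 4. The upper and lower bounds meet at 4, so that is the treewidth.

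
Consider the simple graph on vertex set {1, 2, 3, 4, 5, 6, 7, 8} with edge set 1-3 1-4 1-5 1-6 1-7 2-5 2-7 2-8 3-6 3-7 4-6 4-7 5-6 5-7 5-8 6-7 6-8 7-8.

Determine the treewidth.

A width-3 tree decomposition is:
Bags: B1 = {5, 6, 7, 8}  B2 = {1, 5, 6, 7}  B3 = {2, 5, 7, 8}  B4 = {1, 3, 6, 7}  B5 = {1, 4, 6, 7}
Tree: B1–B2, B1–B3, B2–B4, B4–B5
The largest bag has 4 vertices, giving width 3; this decomposition certifies tw(G) ≤ 3. Conversely, {2, 5, 7, 8} is a clique of size 4, and the vertices of any clique must share a bag in every tree decomposition; so some bag has ≥ 4 vertices and tw(G) ≥ 3. Combining the bounds, tw(G) = 3.

3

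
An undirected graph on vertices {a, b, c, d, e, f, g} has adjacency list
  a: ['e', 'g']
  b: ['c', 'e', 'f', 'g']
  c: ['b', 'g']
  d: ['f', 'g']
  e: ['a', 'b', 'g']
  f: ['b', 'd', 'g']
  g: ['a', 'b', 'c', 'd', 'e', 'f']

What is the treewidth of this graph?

A width-2 tree decomposition is:
Bags: B1 = {b, c, g}  B2 = {b, e, g}  B3 = {b, f, g}  B4 = {d, f, g}  B5 = {a, e, g}
Tree: B1–B2, B1–B3, B3–B4, B2–B5
Every bag has size at most 3, so the width is 3 − 1 = 2 and tw(G) ≤ 2. On the other hand G contains the 3-clique {d, f, g}. A clique must lie in a single bag of any decomposition, so no decomposition can have width below 2. Hence tw(G) = 2 exactly.

2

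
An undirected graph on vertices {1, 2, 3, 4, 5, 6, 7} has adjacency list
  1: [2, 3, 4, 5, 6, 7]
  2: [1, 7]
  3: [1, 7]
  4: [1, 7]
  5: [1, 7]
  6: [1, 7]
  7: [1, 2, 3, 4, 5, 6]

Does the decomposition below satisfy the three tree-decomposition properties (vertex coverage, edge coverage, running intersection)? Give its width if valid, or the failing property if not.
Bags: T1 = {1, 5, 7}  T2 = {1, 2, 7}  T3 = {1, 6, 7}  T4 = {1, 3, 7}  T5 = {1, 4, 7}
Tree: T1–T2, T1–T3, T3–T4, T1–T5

Yes; width 2.

Vertex coverage: the bags together contain {1, 2, 3, 4, 5, 6, 7}, the full vertex set. Edge coverage: each edge of G has both endpoints in at least one bag. Running intersection: for every vertex, the bags containing it form a connected subtree. All three properties hold, so this is a valid tree decomposition of width max|bag| − 1 = 2, and hence tw(G) ≤ 2.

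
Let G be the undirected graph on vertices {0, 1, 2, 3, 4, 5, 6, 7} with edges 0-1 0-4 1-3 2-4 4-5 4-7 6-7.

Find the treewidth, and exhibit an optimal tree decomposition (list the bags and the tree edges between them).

Treewidth 1.
One optimal decomposition is:
Bags: B1 = {0, 4}  B2 = {4, 5}  B3 = {0, 1}  B4 = {2, 4}  B5 = {4, 7}  B6 = {1, 3}  B7 = {6, 7}
Tree: B1–B2, B1–B3, B1–B4, B1–B5, B3–B6, B5–B7

Each bag holds 2 vertices, so the decomposition has width 1, which upper-bounds the treewidth. Since G has at least one edge (e.g. 4–0), it is not an edgeless graph, so tw(G) ≥ 1. The upper and lower bounds meet at 1, so that is the treewidth.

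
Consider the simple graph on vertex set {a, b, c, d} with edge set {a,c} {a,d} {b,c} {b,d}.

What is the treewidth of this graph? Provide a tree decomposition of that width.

Each bag holds 3 vertices, so the decomposition has width 2, which upper-bounds the treewidth. For the lower bound, G contains the cycle b–d–a–c–b, so G is not a forest; only forests have treewidth ≤ 1, hence tw(G) ≥ 2. Therefore the treewidth is 2.

Treewidth 2.
One such decomposition:
Bags: B1 = {a, b, d}  B2 = {a, b, c}
Tree: B1–B2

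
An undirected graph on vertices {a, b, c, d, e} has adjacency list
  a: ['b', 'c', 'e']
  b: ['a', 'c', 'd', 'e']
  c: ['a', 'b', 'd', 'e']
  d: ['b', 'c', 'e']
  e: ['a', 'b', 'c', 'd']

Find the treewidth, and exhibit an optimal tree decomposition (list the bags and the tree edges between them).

Treewidth 3.
One such decomposition:
Bags: B1 = {b, c, d, e}  B2 = {a, b, c, e}
Tree: B1–B2

Each bag holds 4 vertices, so the decomposition has width 3, which upper-bounds the treewidth. Conversely, {b, c, d, e} is a clique of size 4, and the vertices of any clique must share a bag in every tree decomposition; so some bag has ≥ 4 vertices and tw(G) ≥ 3. The upper and lower bounds meet at 3, so that is the treewidth.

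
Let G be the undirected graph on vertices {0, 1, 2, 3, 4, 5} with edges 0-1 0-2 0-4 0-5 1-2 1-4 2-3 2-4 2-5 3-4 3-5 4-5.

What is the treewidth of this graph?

A width-3 tree decomposition is:
Bags: B1 = {0, 2, 4, 5}  B2 = {0, 1, 2, 4}  B3 = {2, 3, 4, 5}
Tree: B1–B2, B1–B3
The largest bag has 4 vertices, giving width 3; this decomposition certifies tw(G) ≤ 3. Conversely, {0, 1, 2, 4} is a clique of size 4, and the vertices of any clique must share a bag in every tree decomposition; so some bag has ≥ 4 vertices and tw(G) ≥ 3. The upper and lower bounds meet at 3, so that is the treewidth.

3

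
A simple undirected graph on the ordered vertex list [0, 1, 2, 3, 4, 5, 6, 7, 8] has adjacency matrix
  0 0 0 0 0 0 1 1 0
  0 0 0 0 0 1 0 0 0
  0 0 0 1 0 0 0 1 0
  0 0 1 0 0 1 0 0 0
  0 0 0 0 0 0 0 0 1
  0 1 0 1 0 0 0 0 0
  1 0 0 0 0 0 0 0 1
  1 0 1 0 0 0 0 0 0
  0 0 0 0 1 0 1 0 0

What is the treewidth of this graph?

1

A width-1 tree decomposition is:
Bags: B1 = {1, 5}  B2 = {3, 5}  B3 = {2, 3}  B4 = {2, 7}  B5 = {0, 7}  B6 = {0, 6}  B7 = {6, 8}  B8 = {4, 8}
Tree: B1–B2, B2–B3, B3–B4, B4–B5, B5–B6, B6–B7, B7–B8
Every bag has size at most 2, so the width is 2 − 1 = 1 and tw(G) ≤ 1. Any graph with an edge has treewidth ≥ 1, and G has the edge 1–5. Hence tw(G) = 1 exactly.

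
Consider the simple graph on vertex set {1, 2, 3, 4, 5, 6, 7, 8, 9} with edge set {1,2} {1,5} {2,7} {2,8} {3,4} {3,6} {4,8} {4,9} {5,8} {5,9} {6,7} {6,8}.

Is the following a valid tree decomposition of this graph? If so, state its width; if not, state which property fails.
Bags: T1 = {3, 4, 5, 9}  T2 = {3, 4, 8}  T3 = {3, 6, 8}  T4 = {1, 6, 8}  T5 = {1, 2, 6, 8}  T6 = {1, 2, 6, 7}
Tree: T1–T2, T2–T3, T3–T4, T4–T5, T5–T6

No — edge (5,8) lies in no bag.

A tree decomposition must satisfy three properties: every vertex lies in some bag; for every edge, both endpoints lie together in some bag; and for every vertex, the bags containing it form a connected subtree. Here edge (5,8) lies in no bag, so the decomposition is invalid.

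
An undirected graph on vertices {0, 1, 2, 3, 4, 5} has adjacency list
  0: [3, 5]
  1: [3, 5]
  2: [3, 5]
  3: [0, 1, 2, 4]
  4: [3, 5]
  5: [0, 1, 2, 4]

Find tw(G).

2

A width-2 tree decomposition is:
Bags: B1 = {3, 4, 5}  B2 = {1, 3, 5}  B3 = {2, 3, 5}  B4 = {0, 3, 5}
Tree: B1–B2, B2–B3, B3–B4
Each bag holds 3 vertices, so the decomposition has width 2, which upper-bounds the treewidth. The edges 3–4–5–1–3 form a cycle, so G is not a tree and its treewidth is at least 2. The upper and lower bounds meet at 2, so that is the treewidth.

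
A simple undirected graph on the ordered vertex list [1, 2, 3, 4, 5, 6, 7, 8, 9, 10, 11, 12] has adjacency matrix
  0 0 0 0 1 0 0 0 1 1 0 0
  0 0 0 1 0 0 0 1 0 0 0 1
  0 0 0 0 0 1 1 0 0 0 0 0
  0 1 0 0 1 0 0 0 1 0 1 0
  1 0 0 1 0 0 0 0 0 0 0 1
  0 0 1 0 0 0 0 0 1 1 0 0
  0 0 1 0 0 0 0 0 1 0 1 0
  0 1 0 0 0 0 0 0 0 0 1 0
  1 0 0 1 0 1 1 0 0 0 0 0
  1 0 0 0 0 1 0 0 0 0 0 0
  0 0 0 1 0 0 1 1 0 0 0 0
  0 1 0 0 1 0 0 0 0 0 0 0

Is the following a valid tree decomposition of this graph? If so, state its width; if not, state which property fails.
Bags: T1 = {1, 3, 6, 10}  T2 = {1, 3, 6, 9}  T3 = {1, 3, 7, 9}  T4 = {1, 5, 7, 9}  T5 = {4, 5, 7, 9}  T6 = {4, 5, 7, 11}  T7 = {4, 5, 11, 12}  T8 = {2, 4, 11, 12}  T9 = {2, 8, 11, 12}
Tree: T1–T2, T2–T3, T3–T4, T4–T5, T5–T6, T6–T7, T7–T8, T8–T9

Yes; width 3.

Vertex coverage: the bags together contain {1, 2, 3, 4, 5, 6, 7, 8, 9, 10, 11, 12}, the full vertex set. Edge coverage: each edge of G has both endpoints in at least one bag. Running intersection: for every vertex, the bags containing it form a connected subtree. All three properties hold, so this is a valid tree decomposition of width max|bag| − 1 = 3, and hence tw(G) ≤ 3.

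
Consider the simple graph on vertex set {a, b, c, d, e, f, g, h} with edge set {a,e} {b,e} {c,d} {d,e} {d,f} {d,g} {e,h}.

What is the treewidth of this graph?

A width-1 tree decomposition is:
Bags: B1 = {d, g}  B2 = {d, e}  B3 = {c, d}  B4 = {e, h}  B5 = {a, e}  B6 = {b, e}  B7 = {d, f}
Tree: B1–B2, B1–B3, B2–B4, B2–B5, B2–B6, B1–B7
Each bag holds 2 vertices, so the decomposition has width 1, which upper-bounds the treewidth. G has an edge, so its treewidth is at least 1. Therefore the treewidth is 1.

1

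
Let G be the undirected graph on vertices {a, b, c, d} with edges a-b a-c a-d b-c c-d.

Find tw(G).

2

A width-2 tree decomposition is:
Bags: B1 = {a, c, d}  B2 = {a, b, c}
Tree: B1–B2
Each bag holds 3 vertices, so the decomposition has width 2, which upper-bounds the treewidth. For the lower bound, the 3 vertices {a, c, d} are pairwise adjacent, and any tree decomposition puts a clique entirely inside one bag — forcing width ≥ 2. Therefore the treewidth is 2.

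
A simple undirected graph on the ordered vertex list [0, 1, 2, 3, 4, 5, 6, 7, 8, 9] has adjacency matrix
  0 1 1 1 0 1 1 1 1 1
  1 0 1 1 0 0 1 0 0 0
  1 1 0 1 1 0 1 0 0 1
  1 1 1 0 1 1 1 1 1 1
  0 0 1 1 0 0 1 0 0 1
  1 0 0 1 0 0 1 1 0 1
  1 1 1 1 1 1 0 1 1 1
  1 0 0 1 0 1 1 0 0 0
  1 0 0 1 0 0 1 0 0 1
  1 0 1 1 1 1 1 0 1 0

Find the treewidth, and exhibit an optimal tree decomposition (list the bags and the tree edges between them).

Each bag holds 5 vertices, so the decomposition has width 4, which upper-bounds the treewidth. On the other hand G contains the 5-clique {0, 1, 2, 3, 6}. A clique must lie in a single bag of any decomposition, so no decomposition can have width below 4. The upper and lower bounds meet at 4, so that is the treewidth.

Treewidth 4.
Bags: B1 = {0, 3, 6, 8, 9}  B2 = {0, 3, 5, 6, 9}  B3 = {0, 2, 3, 6, 9}  B4 = {2, 3, 4, 6, 9}  B5 = {0, 3, 5, 6, 7}  B6 = {0, 1, 2, 3, 6}
Tree: B1–B2, B2–B3, B3–B4, B2–B5, B3–B6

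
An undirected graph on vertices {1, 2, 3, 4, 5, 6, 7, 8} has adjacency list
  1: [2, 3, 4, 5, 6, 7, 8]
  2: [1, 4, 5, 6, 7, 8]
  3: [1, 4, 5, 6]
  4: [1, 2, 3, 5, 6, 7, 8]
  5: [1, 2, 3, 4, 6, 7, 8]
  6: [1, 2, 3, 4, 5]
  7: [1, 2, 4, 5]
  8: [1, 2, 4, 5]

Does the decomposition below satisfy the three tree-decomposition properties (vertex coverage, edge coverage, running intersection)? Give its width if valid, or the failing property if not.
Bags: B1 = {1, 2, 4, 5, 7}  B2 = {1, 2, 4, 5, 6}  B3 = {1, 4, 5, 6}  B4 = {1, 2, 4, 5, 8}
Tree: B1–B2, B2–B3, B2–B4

No — vertex 3 appears in no bag.

A tree decomposition must satisfy three properties: every vertex lies in some bag; for every edge, both endpoints lie together in some bag; and for every vertex, the bags containing it form a connected subtree. Here vertex 3 appears in no bag, so the decomposition is invalid.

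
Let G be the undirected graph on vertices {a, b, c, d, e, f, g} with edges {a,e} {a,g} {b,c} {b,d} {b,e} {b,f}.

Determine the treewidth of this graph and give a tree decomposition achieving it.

The largest bag has 2 vertices, giving width 1; this decomposition certifies tw(G) ≤ 1. Since G has at least one edge (e.g. e–a), it is not an edgeless graph, so tw(G) ≥ 1. Hence tw(G) = 1 exactly.

Treewidth 1.
One such decomposition:
Bags: B1 = {a, e}  B2 = {b, e}  B3 = {b, f}  B4 = {b, d}  B5 = {b, c}  B6 = {a, g}
Tree: B1–B2, B2–B3, B3–B4, B2–B5, B1–B6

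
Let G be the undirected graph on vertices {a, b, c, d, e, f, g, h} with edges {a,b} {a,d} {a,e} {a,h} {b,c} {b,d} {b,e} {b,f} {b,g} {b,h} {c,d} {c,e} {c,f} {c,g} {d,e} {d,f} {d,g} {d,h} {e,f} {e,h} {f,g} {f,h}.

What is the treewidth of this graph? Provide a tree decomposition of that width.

Every bag has size at most 5, so the width is 5 − 1 = 4 and tw(G) ≤ 4. Conversely, {a, b, d, e, h} is a clique of size 5, and the vertices of any clique must share a bag in every tree decomposition; so some bag has ≥ 5 vertices and tw(G) ≥ 4. Combining the bounds, tw(G) = 4.

Treewidth 4.
One optimal decomposition is:
Bags: B1 = {b, c, d, e, f}  B2 = {b, d, e, f, h}  B3 = {a, b, d, e, h}  B4 = {b, c, d, f, g}
Tree: B1–B2, B2–B3, B1–B4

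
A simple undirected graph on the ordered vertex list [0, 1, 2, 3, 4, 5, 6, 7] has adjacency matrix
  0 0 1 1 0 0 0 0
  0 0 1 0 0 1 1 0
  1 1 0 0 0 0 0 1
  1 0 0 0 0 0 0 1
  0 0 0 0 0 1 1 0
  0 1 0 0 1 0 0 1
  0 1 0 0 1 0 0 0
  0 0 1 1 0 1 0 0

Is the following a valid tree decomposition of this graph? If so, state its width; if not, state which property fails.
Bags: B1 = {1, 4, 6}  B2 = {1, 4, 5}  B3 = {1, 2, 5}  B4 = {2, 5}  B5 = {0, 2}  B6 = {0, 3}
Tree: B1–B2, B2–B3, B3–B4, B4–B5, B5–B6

A tree decomposition must satisfy three properties: every vertex lies in some bag; for every edge, both endpoints lie together in some bag; and for every vertex, the bags containing it form a connected subtree. Here vertex 7 appears in no bag, so the decomposition is invalid.

No — vertex 7 appears in no bag.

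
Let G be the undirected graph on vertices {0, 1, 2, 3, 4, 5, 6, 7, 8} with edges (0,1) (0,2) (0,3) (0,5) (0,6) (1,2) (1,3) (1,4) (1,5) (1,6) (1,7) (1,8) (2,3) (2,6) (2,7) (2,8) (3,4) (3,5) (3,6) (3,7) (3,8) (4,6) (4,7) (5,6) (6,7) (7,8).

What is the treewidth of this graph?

4

A width-4 tree decomposition is:
Bags: B1 = {1, 2, 3, 7, 8}  B2 = {1, 2, 3, 6, 7}  B3 = {0, 1, 2, 3, 6}  B4 = {1, 3, 4, 6, 7}  B5 = {0, 1, 3, 5, 6}
Tree: B1–B2, B2–B3, B2–B4, B3–B5
Every bag has size at most 5, so the width is 5 − 1 = 4 and tw(G) ≤ 4. For the lower bound, the 5 vertices {1, 2, 3, 7, 8} are pairwise adjacent, and any tree decomposition puts a clique entirely inside one bag — forcing width ≥ 4. Therefore the treewidth is 4.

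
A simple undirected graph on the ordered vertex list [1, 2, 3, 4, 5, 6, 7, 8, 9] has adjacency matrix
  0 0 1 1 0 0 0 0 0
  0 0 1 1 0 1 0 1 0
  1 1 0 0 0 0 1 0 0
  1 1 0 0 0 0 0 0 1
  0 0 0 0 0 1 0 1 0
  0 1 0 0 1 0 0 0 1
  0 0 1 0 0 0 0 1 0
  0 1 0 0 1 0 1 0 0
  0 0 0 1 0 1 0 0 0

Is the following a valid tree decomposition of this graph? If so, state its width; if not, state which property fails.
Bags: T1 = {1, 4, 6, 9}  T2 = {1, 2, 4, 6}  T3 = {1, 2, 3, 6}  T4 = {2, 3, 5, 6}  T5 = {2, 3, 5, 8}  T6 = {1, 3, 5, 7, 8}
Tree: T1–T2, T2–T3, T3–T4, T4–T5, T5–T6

No — bags containing vertex 1 are not connected in the tree.

A tree decomposition must satisfy three properties: every vertex lies in some bag; for every edge, both endpoints lie together in some bag; and for every vertex, the bags containing it form a connected subtree. Here bags containing vertex 1 are not connected in the tree, so the decomposition is invalid.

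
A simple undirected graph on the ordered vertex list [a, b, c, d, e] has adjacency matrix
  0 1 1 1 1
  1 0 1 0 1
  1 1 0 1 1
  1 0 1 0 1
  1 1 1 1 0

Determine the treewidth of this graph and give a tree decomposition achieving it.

Treewidth 3.
One optimal decomposition is:
Bags: B1 = {a, b, c, e}  B2 = {a, c, d, e}
Tree: B1–B2

Every bag has size at most 4, so the width is 4 − 1 = 3 and tw(G) ≤ 3. On the other hand G contains the 4-clique {a, c, d, e}. A clique must lie in a single bag of any decomposition, so no decomposition can have width below 3. Therefore the treewidth is 3.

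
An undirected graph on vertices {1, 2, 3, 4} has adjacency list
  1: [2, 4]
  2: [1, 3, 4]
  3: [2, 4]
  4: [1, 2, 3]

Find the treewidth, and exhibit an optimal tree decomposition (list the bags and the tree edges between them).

Every bag has size at most 3, so the width is 3 − 1 = 2 and tw(G) ≤ 2. For the lower bound, the 3 vertices {1, 2, 4} are pairwise adjacent, and any tree decomposition puts a clique entirely inside one bag — forcing width ≥ 2. The upper and lower bounds meet at 2, so that is the treewidth.

Treewidth 2.
One such decomposition:
Bags: B1 = {2, 3, 4}  B2 = {1, 2, 4}
Tree: B1–B2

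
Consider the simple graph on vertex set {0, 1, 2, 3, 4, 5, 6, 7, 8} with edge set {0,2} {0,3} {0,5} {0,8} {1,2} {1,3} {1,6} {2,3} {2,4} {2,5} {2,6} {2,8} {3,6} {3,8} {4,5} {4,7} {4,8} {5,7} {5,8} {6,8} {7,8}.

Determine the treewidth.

3

A width-3 tree decomposition is:
Bags: B1 = {2, 3, 6, 8}  B2 = {0, 2, 3, 8}  B3 = {0, 2, 5, 8}  B4 = {1, 2, 3, 6}  B5 = {2, 4, 5, 8}  B6 = {4, 5, 7, 8}
Tree: B1–B2, B2–B3, B1–B4, B3–B5, B5–B6
Each bag holds 4 vertices, so the decomposition has width 3, which upper-bounds the treewidth. Conversely, {0, 2, 3, 8} is a clique of size 4, and the vertices of any clique must share a bag in every tree decomposition; so some bag has ≥ 4 vertices and tw(G) ≥ 3. Combining the bounds, tw(G) = 3.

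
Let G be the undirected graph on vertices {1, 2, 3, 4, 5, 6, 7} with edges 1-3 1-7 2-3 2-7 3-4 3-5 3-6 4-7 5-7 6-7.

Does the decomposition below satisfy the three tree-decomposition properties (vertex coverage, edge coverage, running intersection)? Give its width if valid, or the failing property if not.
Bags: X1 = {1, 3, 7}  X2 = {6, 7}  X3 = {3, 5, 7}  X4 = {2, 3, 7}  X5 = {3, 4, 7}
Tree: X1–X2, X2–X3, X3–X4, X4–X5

No — edge (3,6) lies in no bag.

A tree decomposition must satisfy three properties: every vertex lies in some bag; for every edge, both endpoints lie together in some bag; and for every vertex, the bags containing it form a connected subtree. Here edge (3,6) lies in no bag, so the decomposition is invalid.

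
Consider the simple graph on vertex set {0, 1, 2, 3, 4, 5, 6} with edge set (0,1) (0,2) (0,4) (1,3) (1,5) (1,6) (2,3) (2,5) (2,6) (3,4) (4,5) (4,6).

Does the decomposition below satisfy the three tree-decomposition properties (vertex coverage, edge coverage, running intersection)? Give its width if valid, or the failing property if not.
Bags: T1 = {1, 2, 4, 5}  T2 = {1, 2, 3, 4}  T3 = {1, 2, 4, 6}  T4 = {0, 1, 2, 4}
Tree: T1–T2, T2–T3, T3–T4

Yes; width 3.

Every vertex of G appears in some bag (union = {0, 1, 2, 3, 4, 5, 6}); every edge is covered by a bag; and for each vertex v the set of bags containing v is connected in the bag tree. The decomposition is therefore valid. The largest bag has 4 vertices, so the width is 3.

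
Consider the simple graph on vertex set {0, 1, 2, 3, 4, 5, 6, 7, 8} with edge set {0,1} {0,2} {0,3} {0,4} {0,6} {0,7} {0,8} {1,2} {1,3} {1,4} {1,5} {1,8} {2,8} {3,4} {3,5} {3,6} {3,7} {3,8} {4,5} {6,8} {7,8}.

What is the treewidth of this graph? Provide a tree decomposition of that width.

The largest bag has 4 vertices, giving width 3; this decomposition certifies tw(G) ≤ 3. On the other hand G contains the 4-clique {0, 1, 2, 8}. A clique must lie in a single bag of any decomposition, so no decomposition can have width below 3. The upper and lower bounds meet at 3, so that is the treewidth.

Treewidth 3.
Bags: B1 = {0, 1, 3, 8}  B2 = {0, 1, 2, 8}  B3 = {0, 3, 6, 8}  B4 = {0, 3, 7, 8}  B5 = {0, 1, 3, 4}  B6 = {1, 3, 4, 5}
Tree: B1–B2, B1–B3, B3–B4, B1–B5, B5–B6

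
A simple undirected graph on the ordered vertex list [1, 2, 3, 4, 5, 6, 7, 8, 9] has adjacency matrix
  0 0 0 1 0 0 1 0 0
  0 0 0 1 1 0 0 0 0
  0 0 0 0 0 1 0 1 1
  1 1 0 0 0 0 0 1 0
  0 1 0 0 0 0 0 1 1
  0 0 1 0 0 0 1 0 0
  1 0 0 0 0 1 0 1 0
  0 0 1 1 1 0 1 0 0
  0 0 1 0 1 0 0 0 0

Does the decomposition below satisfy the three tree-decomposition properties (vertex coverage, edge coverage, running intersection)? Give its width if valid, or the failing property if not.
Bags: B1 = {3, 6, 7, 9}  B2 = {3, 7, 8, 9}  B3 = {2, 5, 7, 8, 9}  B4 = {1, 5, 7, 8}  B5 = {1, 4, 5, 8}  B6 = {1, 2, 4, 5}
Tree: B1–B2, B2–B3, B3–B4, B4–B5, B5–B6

No — bags containing vertex 2 are not connected in the tree.

A tree decomposition must satisfy three properties: every vertex lies in some bag; for every edge, both endpoints lie together in some bag; and for every vertex, the bags containing it form a connected subtree. Here bags containing vertex 2 are not connected in the tree, so the decomposition is invalid.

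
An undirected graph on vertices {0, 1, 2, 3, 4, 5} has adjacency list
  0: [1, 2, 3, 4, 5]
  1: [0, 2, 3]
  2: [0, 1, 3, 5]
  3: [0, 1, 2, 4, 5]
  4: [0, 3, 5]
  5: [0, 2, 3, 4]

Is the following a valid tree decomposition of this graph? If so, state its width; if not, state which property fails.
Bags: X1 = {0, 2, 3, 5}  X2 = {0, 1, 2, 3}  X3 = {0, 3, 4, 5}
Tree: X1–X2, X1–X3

Yes; width 3.

Checking the three conditions: (i) the bags cover all of {0, 1, 2, 3, 4, 5}; (ii) for each edge, some bag contains both endpoints; (iii) the bags containing any fixed vertex form a subtree. All hold, so the decomposition is valid with width 4 − 1 = 3.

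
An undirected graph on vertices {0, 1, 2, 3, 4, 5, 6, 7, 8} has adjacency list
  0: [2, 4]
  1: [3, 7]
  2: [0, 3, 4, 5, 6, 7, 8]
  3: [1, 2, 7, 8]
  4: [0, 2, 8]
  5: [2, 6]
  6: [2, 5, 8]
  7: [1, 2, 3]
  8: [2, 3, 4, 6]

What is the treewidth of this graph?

2

A width-2 tree decomposition is:
Bags: B1 = {2, 4, 8}  B2 = {2, 3, 8}  B3 = {2, 6, 8}  B4 = {2, 3, 7}  B5 = {0, 2, 4}  B6 = {1, 3, 7}  B7 = {2, 5, 6}
Tree: B1–B2, B2–B3, B2–B4, B1–B5, B4–B6, B3–B7
The largest bag has 3 vertices, giving width 2; this decomposition certifies tw(G) ≤ 2. On the other hand G contains the 3-clique {1, 3, 7}. A clique must lie in a single bag of any decomposition, so no decomposition can have width below 2. The upper and lower bounds meet at 2, so that is the treewidth.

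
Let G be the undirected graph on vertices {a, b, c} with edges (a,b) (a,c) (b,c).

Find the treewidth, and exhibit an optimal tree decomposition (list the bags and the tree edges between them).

A single bag containing all 3 vertices is trivially a valid decomposition of width 2. Conversely, {a, b, c} is a clique of size 3, and the vertices of any clique must share a bag in every tree decomposition; so some bag has ≥ 3 vertices and tw(G) ≥ 2. Therefore the treewidth is 2.

Treewidth 2.
One optimal decomposition is:
Bags: B1 = {a, b, c}
Tree: (single bag)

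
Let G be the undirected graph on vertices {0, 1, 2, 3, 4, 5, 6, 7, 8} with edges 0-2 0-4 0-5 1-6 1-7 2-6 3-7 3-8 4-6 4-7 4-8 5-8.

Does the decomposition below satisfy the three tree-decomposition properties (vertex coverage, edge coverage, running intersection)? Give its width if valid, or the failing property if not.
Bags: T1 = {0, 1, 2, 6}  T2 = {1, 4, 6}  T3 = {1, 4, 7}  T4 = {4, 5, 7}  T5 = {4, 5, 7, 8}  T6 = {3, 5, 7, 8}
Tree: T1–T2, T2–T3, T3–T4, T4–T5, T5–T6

No — edge (0,4) lies in no bag.

A tree decomposition must satisfy three properties: every vertex lies in some bag; for every edge, both endpoints lie together in some bag; and for every vertex, the bags containing it form a connected subtree. Here edge (0,4) lies in no bag, so the decomposition is invalid.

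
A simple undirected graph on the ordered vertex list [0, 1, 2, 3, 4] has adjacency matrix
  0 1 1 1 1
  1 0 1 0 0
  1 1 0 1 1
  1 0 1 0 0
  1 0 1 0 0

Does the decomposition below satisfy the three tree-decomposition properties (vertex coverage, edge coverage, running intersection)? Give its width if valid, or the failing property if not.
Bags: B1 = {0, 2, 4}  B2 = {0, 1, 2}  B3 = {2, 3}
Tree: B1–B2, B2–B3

A tree decomposition must satisfy three properties: every vertex lies in some bag; for every edge, both endpoints lie together in some bag; and for every vertex, the bags containing it form a connected subtree. Here edge (0,3) lies in no bag, so the decomposition is invalid.

No — edge (0,3) lies in no bag.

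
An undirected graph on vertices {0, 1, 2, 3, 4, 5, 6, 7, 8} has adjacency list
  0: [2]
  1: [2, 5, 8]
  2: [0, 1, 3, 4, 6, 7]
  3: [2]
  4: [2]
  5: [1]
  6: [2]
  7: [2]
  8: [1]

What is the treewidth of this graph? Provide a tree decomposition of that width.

Every bag has size at most 2, so the width is 2 − 1 = 1 and tw(G) ≤ 1. Since G has at least one edge (e.g. 1–5), it is not an edgeless graph, so tw(G) ≥ 1. Therefore the treewidth is 1.

Treewidth 1.
Bags: B1 = {1, 5}  B2 = {1, 8}  B3 = {1, 2}  B4 = {2, 3}  B5 = {2, 6}  B6 = {2, 7}  B7 = {0, 2}  B8 = {2, 4}
Tree: B1–B2, B1–B3, B3–B4, B4–B5, B5–B6, B3–B7, B5–B8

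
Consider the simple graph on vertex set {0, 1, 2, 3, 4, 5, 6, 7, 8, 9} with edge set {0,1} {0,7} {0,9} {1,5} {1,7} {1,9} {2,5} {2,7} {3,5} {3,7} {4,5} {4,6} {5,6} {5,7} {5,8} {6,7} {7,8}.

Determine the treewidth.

2

A width-2 tree decomposition is:
Bags: B1 = {2, 5, 7}  B2 = {5, 6, 7}  B3 = {1, 5, 7}  B4 = {0, 1, 7}  B5 = {4, 5, 6}  B6 = {5, 7, 8}  B7 = {3, 5, 7}  B8 = {0, 1, 9}
Tree: B1–B2, B2–B3, B3–B4, B2–B5, B2–B6, B6–B7, B4–B8
Every bag has size at most 3, so the width is 3 − 1 = 2 and tw(G) ≤ 2. On the other hand G contains the 3-clique {0, 1, 9}. A clique must lie in a single bag of any decomposition, so no decomposition can have width below 2. Hence tw(G) = 2 exactly.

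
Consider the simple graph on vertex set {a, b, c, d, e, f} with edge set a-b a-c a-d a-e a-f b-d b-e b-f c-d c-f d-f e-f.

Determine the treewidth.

A width-3 tree decomposition is:
Bags: B1 = {a, c, d, f}  B2 = {a, b, d, f}  B3 = {a, b, e, f}
Tree: B1–B2, B2–B3
The largest bag has 4 vertices, giving width 3; this decomposition certifies tw(G) ≤ 3. On the other hand G contains the 4-clique {a, c, d, f}. A clique must lie in a single bag of any decomposition, so no decomposition can have width below 3. Hence tw(G) = 3 exactly.

3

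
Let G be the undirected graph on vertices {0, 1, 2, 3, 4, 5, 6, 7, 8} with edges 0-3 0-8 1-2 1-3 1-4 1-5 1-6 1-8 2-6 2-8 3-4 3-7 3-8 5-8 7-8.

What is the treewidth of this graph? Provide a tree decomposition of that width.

Treewidth 2.
One optimal decomposition is:
Bags: B1 = {1, 3, 8}  B2 = {1, 2, 8}  B3 = {1, 3, 4}  B4 = {3, 7, 8}  B5 = {1, 5, 8}  B6 = {1, 2, 6}  B7 = {0, 3, 8}
Tree: B1–B2, B1–B3, B1–B4, B1–B5, B2–B6, B4–B7

Each bag holds 3 vertices, so the decomposition has width 2, which upper-bounds the treewidth. Conversely, {0, 3, 8} is a clique of size 3, and the vertices of any clique must share a bag in every tree decomposition; so some bag has ≥ 3 vertices and tw(G) ≥ 2. Therefore the treewidth is 2.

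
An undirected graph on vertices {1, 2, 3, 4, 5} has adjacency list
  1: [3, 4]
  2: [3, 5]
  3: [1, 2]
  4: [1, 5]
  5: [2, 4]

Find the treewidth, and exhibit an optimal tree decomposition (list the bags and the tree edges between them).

Each bag holds 3 vertices, so the decomposition has width 2, which upper-bounds the treewidth. The edges 5–2–3–1–4–5 form a cycle, so G is not a tree and its treewidth is at least 2. Hence tw(G) = 2 exactly.

Treewidth 2.
One optimal decomposition is:
Bags: B1 = {2, 3, 5}  B2 = {1, 3, 5}  B3 = {1, 4, 5}
Tree: B1–B2, B2–B3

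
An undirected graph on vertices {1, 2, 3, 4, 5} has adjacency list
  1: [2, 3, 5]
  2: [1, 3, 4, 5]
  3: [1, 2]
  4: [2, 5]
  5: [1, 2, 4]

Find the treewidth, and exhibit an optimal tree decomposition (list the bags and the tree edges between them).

Treewidth 2.
One optimal decomposition is:
Bags: B1 = {1, 2, 3}  B2 = {1, 2, 5}  B3 = {2, 4, 5}
Tree: B1–B2, B2–B3

Every bag has size at most 3, so the width is 3 − 1 = 2 and tw(G) ≤ 2. On the other hand G contains the 3-clique {1, 2, 3}. A clique must lie in a single bag of any decomposition, so no decomposition can have width below 2. Combining the bounds, tw(G) = 2.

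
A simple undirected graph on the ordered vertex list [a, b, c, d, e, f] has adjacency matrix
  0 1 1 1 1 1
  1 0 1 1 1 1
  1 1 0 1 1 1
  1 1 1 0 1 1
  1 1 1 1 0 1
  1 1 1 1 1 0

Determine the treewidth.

A width-5 tree decomposition is:
Bags: B1 = {a, b, c, d, e, f}
Tree: (single bag)
With just one bag of size 6, the width is 6 − 1 = 5, so tw(G) ≤ 5. For the lower bound, the 6 vertices {a, b, c, d, e, f} are pairwise adjacent, and any tree decomposition puts a clique entirely inside one bag — forcing width ≥ 5. Hence tw(G) = 5 exactly.

5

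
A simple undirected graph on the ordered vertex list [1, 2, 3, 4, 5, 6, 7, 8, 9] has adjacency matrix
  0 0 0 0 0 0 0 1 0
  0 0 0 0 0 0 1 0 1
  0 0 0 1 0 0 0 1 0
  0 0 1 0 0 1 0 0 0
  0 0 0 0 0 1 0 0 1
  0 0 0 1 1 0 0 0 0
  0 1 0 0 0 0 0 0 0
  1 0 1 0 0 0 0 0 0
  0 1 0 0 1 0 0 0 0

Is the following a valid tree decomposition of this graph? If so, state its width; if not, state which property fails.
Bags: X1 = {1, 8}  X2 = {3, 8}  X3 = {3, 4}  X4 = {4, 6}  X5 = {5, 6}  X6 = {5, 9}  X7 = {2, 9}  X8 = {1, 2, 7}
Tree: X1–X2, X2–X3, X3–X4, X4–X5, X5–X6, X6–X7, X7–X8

A tree decomposition must satisfy three properties: every vertex lies in some bag; for every edge, both endpoints lie together in some bag; and for every vertex, the bags containing it form a connected subtree. Here bags containing vertex 1 are not connected in the tree, so the decomposition is invalid.

No — bags containing vertex 1 are not connected in the tree.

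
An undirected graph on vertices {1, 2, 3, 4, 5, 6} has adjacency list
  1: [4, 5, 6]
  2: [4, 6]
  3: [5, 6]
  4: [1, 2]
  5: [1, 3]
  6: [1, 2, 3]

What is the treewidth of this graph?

2

A width-2 tree decomposition is:
Bags: B1 = {3, 5, 6}  B2 = {1, 5, 6}  B3 = {1, 2, 6}  B4 = {1, 2, 4}
Tree: B1–B2, B2–B3, B3–B4
Every bag has size at most 3, so the width is 3 − 1 = 2 and tw(G) ≤ 2. Since 3–5–1–6–3 is a cycle in G, G is not acyclic. Forests are exactly the graphs of treewidth ≤ 1, so tw(G) ≥ 2. Hence tw(G) = 2 exactly.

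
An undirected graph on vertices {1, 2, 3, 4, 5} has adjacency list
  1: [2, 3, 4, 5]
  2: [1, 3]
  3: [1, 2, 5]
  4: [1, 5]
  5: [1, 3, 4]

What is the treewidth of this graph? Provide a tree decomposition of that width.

Every bag has size at most 3, so the width is 3 − 1 = 2 and tw(G) ≤ 2. Conversely, {1, 2, 3} is a clique of size 3, and the vertices of any clique must share a bag in every tree decomposition; so some bag has ≥ 3 vertices and tw(G) ≥ 2. Combining the bounds, tw(G) = 2.

Treewidth 2.
One such decomposition:
Bags: B1 = {1, 2, 3}  B2 = {1, 3, 5}  B3 = {1, 4, 5}
Tree: B1–B2, B2–B3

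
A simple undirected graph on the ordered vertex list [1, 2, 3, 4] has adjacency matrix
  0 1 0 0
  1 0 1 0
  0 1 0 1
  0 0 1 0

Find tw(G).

A width-1 tree decomposition is:
Bags: B1 = {3, 4}  B2 = {2, 3}  B3 = {1, 2}
Tree: B1–B2, B2–B3
Every bag has size at most 2, so the width is 2 − 1 = 1 and tw(G) ≤ 1. G has an edge, so its treewidth is at least 1. The upper and lower bounds meet at 1, so that is the treewidth.

1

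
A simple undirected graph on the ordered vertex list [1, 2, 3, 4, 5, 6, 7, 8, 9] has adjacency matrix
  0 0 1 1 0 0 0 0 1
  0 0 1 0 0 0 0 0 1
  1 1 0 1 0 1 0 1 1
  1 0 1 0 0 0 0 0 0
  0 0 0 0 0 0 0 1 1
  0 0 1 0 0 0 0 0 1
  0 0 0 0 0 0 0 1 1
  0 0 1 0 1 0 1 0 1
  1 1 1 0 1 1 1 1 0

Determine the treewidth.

A width-2 tree decomposition is:
Bags: B1 = {2, 3, 9}  B2 = {3, 6, 9}  B3 = {1, 3, 9}  B4 = {3, 8, 9}  B5 = {7, 8, 9}  B6 = {1, 3, 4}  B7 = {5, 8, 9}
Tree: B1–B2, B2–B3, B3–B4, B4–B5, B3–B6, B5–B7
The largest bag has 3 vertices, giving width 2; this decomposition certifies tw(G) ≤ 2. Conversely, {3, 8, 9} is a clique of size 3, and the vertices of any clique must share a bag in every tree decomposition; so some bag has ≥ 3 vertices and tw(G) ≥ 2. Therefore the treewidth is 2.

2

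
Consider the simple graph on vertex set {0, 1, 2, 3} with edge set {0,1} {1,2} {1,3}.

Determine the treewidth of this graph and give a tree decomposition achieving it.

Every bag has size at most 2, so the width is 2 − 1 = 1 and tw(G) ≤ 1. Any graph with an edge has treewidth ≥ 1, and G has the edge 1–2. Therefore the treewidth is 1.

Treewidth 1.
One such decomposition:
Bags: B1 = {1, 2}  B2 = {0, 1}  B3 = {1, 3}
Tree: B1–B2, B1–B3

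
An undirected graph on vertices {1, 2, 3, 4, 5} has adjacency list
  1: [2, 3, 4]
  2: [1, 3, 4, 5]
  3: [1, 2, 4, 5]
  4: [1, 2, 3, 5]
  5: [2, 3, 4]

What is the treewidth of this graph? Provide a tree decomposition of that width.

Each bag holds 4 vertices, so the decomposition has width 3, which upper-bounds the treewidth. On the other hand G contains the 4-clique {1, 2, 3, 4}. A clique must lie in a single bag of any decomposition, so no decomposition can have width below 3. Hence tw(G) = 3 exactly.

Treewidth 3.
Bags: B1 = {1, 2, 3, 4}  B2 = {2, 3, 4, 5}
Tree: B1–B2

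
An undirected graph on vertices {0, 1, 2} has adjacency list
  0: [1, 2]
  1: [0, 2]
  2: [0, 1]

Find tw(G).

2

A width-2 tree decomposition is:
Bags: B1 = {0, 1, 2}
Tree: (single bag)
A single bag containing all 3 vertices is trivially a valid decomposition of width 2. On the other hand G contains the 3-clique {0, 1, 2}. A clique must lie in a single bag of any decomposition, so no decomposition can have width below 2. Hence tw(G) = 2 exactly.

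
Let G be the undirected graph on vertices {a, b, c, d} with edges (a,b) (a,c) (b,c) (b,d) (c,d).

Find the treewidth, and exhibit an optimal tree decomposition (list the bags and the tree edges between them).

The largest bag has 3 vertices, giving width 2; this decomposition certifies tw(G) ≤ 2. For the lower bound, the 3 vertices {b, c, d} are pairwise adjacent, and any tree decomposition puts a clique entirely inside one bag — forcing width ≥ 2. Combining the bounds, tw(G) = 2.

Treewidth 2.
One optimal decomposition is:
Bags: B1 = {b, c, d}  B2 = {a, b, c}
Tree: B1–B2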